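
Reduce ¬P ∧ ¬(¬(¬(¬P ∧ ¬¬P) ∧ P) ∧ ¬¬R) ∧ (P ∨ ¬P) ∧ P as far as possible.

False

¬P ∧ ¬(¬(¬(¬P ∧ ¬¬P) ∧ P) ∧ ¬¬R) ∧ (P ∨ ¬P) ∧ P
= ¬P ∧ (¬(¬P ∧ ¬¬P) ∧ P ∨ ¬R) ∧ (P ∨ ¬P) ∧ P   [De Morgan]
= ¬P ∧ ((P ∨ ¬P) ∧ P ∨ ¬R) ∧ (P ∨ ¬P) ∧ P   [De Morgan]
= ¬P ∧ (P ∨ ¬P) ∧ P   [absorption]
= ¬P ∧ P   [complement / identity]
= False   [complement]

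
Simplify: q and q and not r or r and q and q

q

q and q and not r or r and q and q
= q and q   [distribution]
= q   [idempotence]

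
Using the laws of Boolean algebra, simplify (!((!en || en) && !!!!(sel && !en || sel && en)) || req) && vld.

(!sel || req) && vld

(!((!en || en) && !!!!(sel && !en || sel && en)) || req) && vld
= (!((!en || en) && !!(sel && !en || sel && en)) || req) && vld   (double negation)
= (!!!(sel && !en || sel && en) || req) && vld   (complement / identity)
= (!(sel && !en || sel && en) || req) && vld   (double negation)
= (!sel || req) && vld   (distribution)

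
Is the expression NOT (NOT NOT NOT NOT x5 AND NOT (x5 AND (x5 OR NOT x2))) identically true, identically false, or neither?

NOT (NOT NOT NOT NOT x5 AND NOT (x5 AND (x5 OR NOT x2)))
= NOT (NOT NOT NOT NOT x5 AND NOT x5)   (absorption)
= NOT (NOT NOT x5 AND NOT x5)   (double negation)
= NOT x5 OR x5   (De Morgan)
= TRUE   (complement)

identically true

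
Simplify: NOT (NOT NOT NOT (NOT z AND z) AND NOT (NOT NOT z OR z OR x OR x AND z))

z OR x

NOT (NOT NOT NOT (NOT z AND z) AND NOT (NOT NOT z OR z OR x OR x AND z))
= NOT (NOT (NOT z AND z) AND NOT (NOT NOT z OR z OR x OR x AND z))   — double negation
= NOT (NOT (NOT z AND z) AND NOT (NOT NOT z OR z OR x))   — absorption
= NOT z AND z OR NOT NOT z OR z OR x   — De Morgan
= NOT NOT z OR z OR x   — complement / identity
= z OR z OR x   — double negation
= z OR x   — idempotence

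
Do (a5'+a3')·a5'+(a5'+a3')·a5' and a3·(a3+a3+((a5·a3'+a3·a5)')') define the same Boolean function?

E1: (a5'+a3')·a5'+(a5'+a3')·a5'
    = (a5'+a3')·a5'   [idempotence]
    = a5'   [absorption]
E2: a3·(a3+a3+((a5·a3'+a3·a5)')')
    = a3·(a3+a3+(a5')')   [distribution]
    = a3·(a3+a3+a5)   [double negation]
    = a3·(a3+a5)   [idempotence]
    = a3   [absorption]
These differ: at a3=0, a5=0, E1 = 1 but E2 = 0.

No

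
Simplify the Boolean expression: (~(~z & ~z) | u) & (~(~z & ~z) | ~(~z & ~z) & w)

(~(~z & ~z) | u) & (~(~z & ~z) | ~(~z & ~z) & w)
= (~(~z & ~z) | u) & ~(~z & ~z)
= ~(~z & ~z)
= ~~z
= z

z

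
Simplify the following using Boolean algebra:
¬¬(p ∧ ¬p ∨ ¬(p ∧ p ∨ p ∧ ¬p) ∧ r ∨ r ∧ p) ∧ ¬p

¬¬(p ∧ ¬p ∨ ¬(p ∧ p ∨ p ∧ ¬p) ∧ r ∨ r ∧ p) ∧ ¬p
= (p ∧ ¬p ∨ ¬(p ∧ p ∨ p ∧ ¬p) ∧ r ∨ r ∧ p) ∧ ¬p   [double negation]
= (¬(p ∧ p ∨ p ∧ ¬p) ∧ r ∨ r ∧ p) ∧ ¬p   [complement / identity]
= (¬p ∧ r ∨ r ∧ p) ∧ ¬p   [distribution]
= r ∧ ¬p   [distribution]

r ∧ ¬p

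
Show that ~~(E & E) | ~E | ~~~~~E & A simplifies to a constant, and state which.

~~(E & E) | ~E | ~~~~~E & A
= ~~(E & E) | ~E | ~~~E & A   (double negation)
= E & E | ~E | ~~~E & A   (double negation)
= E | ~E | ~~~E & A   (idempotence)
= E | ~E | ~E & A   (double negation)
= E | ~E   (absorption)
= 1   (complement)

1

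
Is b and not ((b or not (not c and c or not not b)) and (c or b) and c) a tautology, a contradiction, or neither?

b and not ((b or not (not c and c or not not b)) and (c or b) and c)
= b and not ((b or not not not b) and (c or b) and c)   (complement / identity)
= b and not ((b or not b) and (c or b) and c)   (double negation)
= b and not ((c or b) and c)   (complement / identity)
= b and not c   (absorption)
This depends on b, c, so it is not a constant.

neither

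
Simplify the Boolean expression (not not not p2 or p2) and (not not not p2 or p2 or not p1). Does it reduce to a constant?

True

(not not not p2 or p2) and (not not not p2 or p2 or not p1)
= not not not p2 or p2   [absorption]
= not p2 or p2   [double negation]
= True   [complement]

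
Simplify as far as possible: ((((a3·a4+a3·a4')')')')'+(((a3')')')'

a3

((((a3·a4+a3·a4')')')')'+(((a3')')')'
= (((a3')')')'+(((a3')')')'
= (((a3')')')'
= (a3')'
= a3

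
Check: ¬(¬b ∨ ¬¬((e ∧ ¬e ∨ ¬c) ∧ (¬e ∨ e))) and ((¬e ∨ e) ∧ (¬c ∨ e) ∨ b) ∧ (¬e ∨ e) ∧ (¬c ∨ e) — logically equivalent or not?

No

E1: ¬(¬b ∨ ¬¬((e ∧ ¬e ∨ ¬c) ∧ (¬e ∨ e)))
    = ¬(¬b ∨ (e ∧ ¬e ∨ ¬c) ∧ (¬e ∨ e))
    = ¬(¬b ∨ ¬c ∧ (¬e ∨ e))
    = ¬(¬b ∨ ¬c)
    = b ∧ c
E2: ((¬e ∨ e) ∧ (¬c ∨ e) ∨ b) ∧ (¬e ∨ e) ∧ (¬c ∨ e)
    = (¬e ∨ e) ∧ (¬c ∨ e)
    = ¬c ∨ e
These differ: at b=0, c=0, e=1, E1 = 0 but E2 = 1.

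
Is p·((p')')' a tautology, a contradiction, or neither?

p·((p')')'
= p·p'   — double negation
= 0   — complement

contradiction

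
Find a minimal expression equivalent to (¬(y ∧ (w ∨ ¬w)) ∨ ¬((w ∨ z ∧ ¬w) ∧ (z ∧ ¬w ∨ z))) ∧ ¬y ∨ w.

¬y ∨ w

(¬(y ∧ (w ∨ ¬w)) ∨ ¬((w ∨ z ∧ ¬w) ∧ (z ∧ ¬w ∨ z))) ∧ ¬y ∨ w
= (¬y ∨ ¬((w ∨ z ∧ ¬w) ∧ (z ∧ ¬w ∨ z))) ∧ ¬y ∨ w   — complement / identity
= (¬y ∨ ¬(z ∧ ¬w ∨ w ∧ z)) ∧ ¬y ∨ w   — distribution
= (¬y ∨ ¬z) ∧ ¬y ∨ w   — distribution
= ¬y ∨ w   — absorption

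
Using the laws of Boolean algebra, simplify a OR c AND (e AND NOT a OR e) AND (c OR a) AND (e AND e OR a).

a OR c AND e

a OR c AND (e AND NOT a OR e) AND (c OR a) AND (e AND e OR a)
= a OR c AND e AND (c OR a) AND (e AND e OR a)   — absorption
= a OR c AND e AND (c AND e AND e OR a)   — distribution
= a OR c AND e AND (c AND e OR a)   — idempotence
= a OR c AND e   — absorption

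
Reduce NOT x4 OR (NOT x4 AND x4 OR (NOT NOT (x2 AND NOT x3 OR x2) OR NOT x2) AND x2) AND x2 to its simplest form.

NOT x4 OR (NOT x4 AND x4 OR (NOT NOT (x2 AND NOT x3 OR x2) OR NOT x2) AND x2) AND x2
= NOT x4 OR (NOT x4 AND x4 OR (NOT NOT x2 OR NOT x2) AND x2) AND x2   (absorption)
= NOT x4 OR (NOT NOT x2 OR NOT x2) AND x2 AND x2   (complement / identity)
= NOT x4 OR (x2 OR NOT x2) AND x2 AND x2   (double negation)
= NOT x4 OR x2 AND x2   (complement / identity)
= NOT x4 OR x2   (idempotence)

NOT x4 OR x2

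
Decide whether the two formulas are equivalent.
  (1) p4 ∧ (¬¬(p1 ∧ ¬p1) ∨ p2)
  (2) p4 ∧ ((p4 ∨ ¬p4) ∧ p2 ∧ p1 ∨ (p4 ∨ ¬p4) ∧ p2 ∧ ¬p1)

E1: p4 ∧ (¬¬(p1 ∧ ¬p1) ∨ p2)
    = p4 ∧ (p1 ∧ ¬p1 ∨ p2)   — double negation
    = p4 ∧ p2   — complement / identity
E2: p4 ∧ ((p4 ∨ ¬p4) ∧ p2 ∧ p1 ∨ (p4 ∨ ¬p4) ∧ p2 ∧ ¬p1)
    = p4 ∧ (p4 ∨ ¬p4) ∧ p2   — distribution
    = p4 ∧ p2   — complement / identity
Both reduce to p4 ∧ p2, so they are equivalent.

Yes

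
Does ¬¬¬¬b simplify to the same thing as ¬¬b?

E1: ¬¬¬¬b
    = ¬¬b   [double negation]
    = b   [double negation]
E2: ¬¬b
    = b   [double negation]
Both reduce to b, so they are equivalent.

Yes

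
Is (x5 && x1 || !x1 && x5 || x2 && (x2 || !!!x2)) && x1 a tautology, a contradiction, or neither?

neither

(x5 && x1 || !x1 && x5 || x2 && (x2 || !!!x2)) && x1
= (x5 || x2 && (x2 || !!!x2)) && x1   (distribution)
= (x5 || x2 && (x2 || !x2)) && x1   (double negation)
= (x5 || x2) && x1   (complement / identity)
This depends on x1, x2, x5, so it is not a constant.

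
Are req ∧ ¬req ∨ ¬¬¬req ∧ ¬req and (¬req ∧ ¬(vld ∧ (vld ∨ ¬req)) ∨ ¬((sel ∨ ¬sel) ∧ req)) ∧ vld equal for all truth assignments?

E1: req ∧ ¬req ∨ ¬¬¬req ∧ ¬req
    = req ∧ ¬req ∨ ¬req ∧ ¬req   (double negation)
    = ¬req   (distribution)
E2: (¬req ∧ ¬(vld ∧ (vld ∨ ¬req)) ∨ ¬((sel ∨ ¬sel) ∧ req)) ∧ vld
    = (¬req ∧ ¬(vld ∧ (vld ∨ ¬req)) ∨ ¬req) ∧ vld   (complement / identity)
    = (¬req ∧ ¬vld ∨ ¬req) ∧ vld   (absorption)
    = ¬req ∧ vld   (absorption)
These differ: at req=0, sel=0, vld=0, E1 = 1 but E2 = 0.

No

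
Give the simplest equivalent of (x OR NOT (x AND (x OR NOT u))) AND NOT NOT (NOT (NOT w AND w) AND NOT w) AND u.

NOT w AND u

(x OR NOT (x AND (x OR NOT u))) AND NOT NOT (NOT (NOT w AND w) AND NOT w) AND u
= (x OR NOT x) AND NOT NOT (NOT (NOT w AND w) AND NOT w) AND u   [absorption]
= (x OR NOT x) AND NOT (NOT w AND w OR w) AND u   [De Morgan]
= (x OR NOT x) AND NOT w AND u   [complement / identity]
= NOT w AND u   [complement / identity]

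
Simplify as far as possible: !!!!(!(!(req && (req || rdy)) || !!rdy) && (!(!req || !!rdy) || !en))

req && !rdy

!!!!(!(!(req && (req || rdy)) || !!rdy) && (!(!req || !!rdy) || !en))
= !!!!(!(!(req && (req || rdy)) || !!rdy) && (req && !rdy || !en))   — De Morgan
= !!!!(!(!req || !!rdy) && (req && !rdy || !en))   — absorption
= !!!!(req && !rdy && (req && !rdy || !en))   — De Morgan
= !!!!(req && !rdy)   — absorption
= !!(req && !rdy)   — double negation
= req && !rdy   — double negation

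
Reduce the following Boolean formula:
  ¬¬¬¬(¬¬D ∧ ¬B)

D ∧ ¬B

¬¬¬¬(¬¬D ∧ ¬B)
= ¬¬(¬¬D ∧ ¬B)   [double negation]
= ¬¬D ∧ ¬B   [double negation]
= D ∧ ¬B   [double negation]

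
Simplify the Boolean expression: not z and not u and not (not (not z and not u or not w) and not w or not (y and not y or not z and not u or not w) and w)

not z and not u and not (not (not z and not u or not w) and not w or not (y and not y or not z and not u or not w) and w)
= not z and not u and not (not (not z and not u or not w) and not w or not (not z and not u or not w) and w)   — complement / identity
= not z and not u and not not (not z and not u or not w)   — distribution
= not z and not u and (not z and not u or not w)   — double negation
= not z and not u   — absorption

not z and not u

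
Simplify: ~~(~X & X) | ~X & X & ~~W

0

~~(~X & X) | ~X & X & ~~W
= ~X & X | ~X & X & ~~W   (double negation)
= ~X & X | ~X & X & W   (double negation)
= ~X & X   (absorption)
= 0   (complement)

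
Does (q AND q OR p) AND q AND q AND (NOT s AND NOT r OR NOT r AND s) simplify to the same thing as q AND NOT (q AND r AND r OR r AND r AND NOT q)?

Yes

E1: (q AND q OR p) AND q AND q AND (NOT s AND NOT r OR NOT r AND s)
    = q AND q AND (NOT s AND NOT r OR NOT r AND s)
    = q AND (NOT s AND NOT r OR NOT r AND s)
    = q AND NOT r
E2: q AND NOT (q AND r AND r OR r AND r AND NOT q)
    = q AND NOT (r AND r)
    = q AND NOT r
Both reduce to q AND NOT r, so they are equivalent.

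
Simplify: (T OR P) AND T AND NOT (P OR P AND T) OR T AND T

(T OR P) AND T AND NOT (P OR P AND T) OR T AND T
= T AND NOT (P OR P AND T) OR T AND T   (absorption)
= T AND NOT (P OR P AND T) OR T   (idempotence)
= T AND NOT P OR T   (absorption)
= T   (absorption)

T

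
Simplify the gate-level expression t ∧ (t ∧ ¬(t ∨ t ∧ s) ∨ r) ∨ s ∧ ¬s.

t ∧ r

t ∧ (t ∧ ¬(t ∨ t ∧ s) ∨ r) ∨ s ∧ ¬s
= t ∧ (t ∧ ¬(t ∨ t ∧ s) ∨ r)   (complement / identity)
= t ∧ (t ∧ ¬t ∨ r)   (absorption)
= t ∧ r   (complement / identity)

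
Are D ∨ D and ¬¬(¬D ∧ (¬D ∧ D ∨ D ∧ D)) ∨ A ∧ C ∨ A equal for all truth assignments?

No

E1: D ∨ D
    = D   [idempotence]
E2: ¬¬(¬D ∧ (¬D ∧ D ∨ D ∧ D)) ∨ A ∧ C ∨ A
    = ¬¬(¬D ∧ (¬D ∧ D ∨ D ∧ D)) ∨ A   [absorption]
    = ¬¬(¬D ∧ D) ∨ A   [distribution]
    = ¬D ∧ D ∨ A   [double negation]
    = A   [complement / identity]
These differ: at A=1, C=1, D=0, E1 = 0 but E2 = 1.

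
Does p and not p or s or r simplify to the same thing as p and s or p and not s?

E1: p and not p or s or r
    = s or r
E2: p and s or p and not s
    = p
These differ: at p=0, r=1, s=1, E1 = 1 but E2 = 0.

No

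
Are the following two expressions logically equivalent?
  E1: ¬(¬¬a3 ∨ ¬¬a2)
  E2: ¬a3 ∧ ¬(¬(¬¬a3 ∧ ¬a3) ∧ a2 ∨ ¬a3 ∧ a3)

Yes

E1: ¬(¬¬a3 ∨ ¬¬a2)
    = ¬a3 ∧ ¬a2   [De Morgan]
E2: ¬a3 ∧ ¬(¬(¬¬a3 ∧ ¬a3) ∧ a2 ∨ ¬a3 ∧ a3)
    = ¬a3 ∧ ¬((¬a3 ∨ a3) ∧ a2 ∨ ¬a3 ∧ a3)   [De Morgan]
    = ¬a3 ∧ ¬((¬a3 ∨ a3) ∧ a2)   [complement / identity]
    = ¬a3 ∧ ¬a2   [complement / identity]
Both reduce to ¬a3 ∧ ¬a2, so they are equivalent.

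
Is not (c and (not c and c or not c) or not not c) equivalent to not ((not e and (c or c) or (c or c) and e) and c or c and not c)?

E1: not (c and (not c and c or not c) or not not c)
    = not (c and not c or not not c)   — complement / identity
    = not not not c   — complement / identity
    = not c   — double negation
E2: not ((not e and (c or c) or (c or c) and e) and c or c and not c)
    = not (c and (not e and (c or c) or (c or c) and e or not c))   — distribution
    = not (c and (c or c or not c))   — distribution
    = not (c and (c or not c))   — idempotence
    = not c   — complement / identity
Both reduce to not c, so they are equivalent.

Yes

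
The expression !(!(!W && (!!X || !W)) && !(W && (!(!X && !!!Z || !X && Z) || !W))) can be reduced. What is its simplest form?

X || !W

!(!(!W && (!!X || !W)) && !(W && (!(!X && !!!Z || !X && Z) || !W)))
= !(!(!W && (!!X || !W)) && !(W && (!(!X && !Z || !X && Z) || !W)))   [double negation]
= !W && (!!X || !W) || W && (!(!X && !Z || !X && Z) || !W)   [De Morgan]
= !W && (!!X || !W) || W && (!!X || !W)   [distribution]
= !!X || !W   [distribution]
= X || !W   [double negation]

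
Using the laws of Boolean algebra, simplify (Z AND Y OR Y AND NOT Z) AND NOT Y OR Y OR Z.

(Z AND Y OR Y AND NOT Z) AND NOT Y OR Y OR Z
= Y AND NOT Y OR Y OR Z   — distribution
= Y OR Z   — complement / identity

Y OR Z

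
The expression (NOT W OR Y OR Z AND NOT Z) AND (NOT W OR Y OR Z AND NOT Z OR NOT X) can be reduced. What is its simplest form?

NOT W OR Y

(NOT W OR Y OR Z AND NOT Z) AND (NOT W OR Y OR Z AND NOT Z OR NOT X)
= NOT W OR Y OR Z AND NOT Z
= NOT W OR Y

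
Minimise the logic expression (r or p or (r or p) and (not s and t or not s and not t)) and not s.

(r or p) and not s

(r or p or (r or p) and (not s and t or not s and not t)) and not s
= (r or p or (r or p) and not s) and not s   (distribution)
= (r or p) and not s   (absorption)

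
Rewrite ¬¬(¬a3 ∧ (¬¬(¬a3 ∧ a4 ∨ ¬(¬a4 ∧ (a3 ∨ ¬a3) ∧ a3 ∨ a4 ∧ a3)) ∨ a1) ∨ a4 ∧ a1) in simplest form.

¬¬(¬a3 ∧ (¬¬(¬a3 ∧ a4 ∨ ¬(¬a4 ∧ (a3 ∨ ¬a3) ∧ a3 ∨ a4 ∧ a3)) ∨ a1) ∨ a4 ∧ a1)
= ¬¬(¬a3 ∧ (¬¬(¬a3 ∧ a4 ∨ ¬(¬a4 ∧ a3 ∨ a4 ∧ a3)) ∨ a1) ∨ a4 ∧ a1)   [complement / identity]
= ¬¬(¬a3 ∧ (¬¬(¬a3 ∧ a4 ∨ ¬a3) ∨ a1) ∨ a4 ∧ a1)   [distribution]
= ¬¬(¬a3 ∧ (¬¬¬a3 ∨ a1) ∨ a4 ∧ a1)   [absorption]
= ¬¬(¬a3 ∧ (¬a3 ∨ a1) ∨ a4 ∧ a1)   [double negation]
= ¬¬(¬a3 ∨ a4 ∧ a1)   [absorption]
= ¬a3 ∨ a4 ∧ a1   [double negation]

¬a3 ∨ a4 ∧ a1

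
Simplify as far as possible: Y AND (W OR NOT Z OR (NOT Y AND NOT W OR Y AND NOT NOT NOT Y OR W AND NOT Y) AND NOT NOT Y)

Y AND (W OR NOT Z)

Y AND (W OR NOT Z OR (NOT Y AND NOT W OR Y AND NOT NOT NOT Y OR W AND NOT Y) AND NOT NOT Y)
= Y AND (W OR NOT Z OR (NOT Y AND NOT W OR Y AND NOT Y OR W AND NOT Y) AND NOT NOT Y)   (double negation)
= Y AND (W OR NOT Z OR (NOT Y AND NOT W OR W AND NOT Y) AND NOT NOT Y)   (complement / identity)
= Y AND (W OR NOT Z OR NOT Y AND NOT NOT Y)   (distribution)
= Y AND (W OR NOT Z OR NOT Y AND Y)   (double negation)
= Y AND (W OR NOT Z)   (complement / identity)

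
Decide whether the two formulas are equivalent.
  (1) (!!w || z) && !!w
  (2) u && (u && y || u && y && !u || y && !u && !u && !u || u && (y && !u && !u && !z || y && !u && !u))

No

E1: (!!w || z) && !!w
    = !!w   — absorption
    = w   — double negation
E2: u && (u && y || u && y && !u || y && !u && !u && !u || u && (y && !u && !u && !z || y && !u && !u))
    = u && (u && y || u && y && !u || y && !u && !u && !u || u && y && !u && !u)   — absorption
    = u && (u && y || u && y && !u || y && !u && !u)   — distribution
    = u && (u && y || y && !u)   — distribution
    = u && y   — distribution
These differ: at u=0, w=1, y=1, z=0, E1 = 1 but E2 = 0.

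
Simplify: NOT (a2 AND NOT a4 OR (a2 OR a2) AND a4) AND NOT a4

NOT a2 AND NOT a4

NOT (a2 AND NOT a4 OR (a2 OR a2) AND a4) AND NOT a4
= NOT (a2 AND NOT a4 OR a2 AND a4) AND NOT a4
= NOT a2 AND NOT a4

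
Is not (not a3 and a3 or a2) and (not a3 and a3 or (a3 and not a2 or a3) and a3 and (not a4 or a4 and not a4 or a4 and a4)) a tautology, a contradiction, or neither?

not (not a3 and a3 or a2) and (not a3 and a3 or (a3 and not a2 or a3) and a3 and (not a4 or a4 and not a4 or a4 and a4))
= not (not a3 and a3 or a2) and (not a3 and a3 or a3 and a3 and (not a4 or a4 and not a4 or a4 and a4))   (absorption)
= not (not a3 and a3 or a2) and (not a3 and a3 or a3 and a3 and (not a4 or a4))   (distribution)
= not (not a3 and a3 or a2) and (not a3 and a3 or a3 and a3)   (complement / identity)
= not a2 and (not a3 and a3 or a3 and a3)   (complement / identity)
= not a2 and a3   (distribution)
This depends on a2, a3, so it is not a constant.

neither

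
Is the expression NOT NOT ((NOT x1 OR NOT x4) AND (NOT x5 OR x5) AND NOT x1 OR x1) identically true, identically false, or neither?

NOT NOT ((NOT x1 OR NOT x4) AND (NOT x5 OR x5) AND NOT x1 OR x1)
= NOT NOT ((NOT x1 OR NOT x4) AND NOT x1 OR x1)   (complement / identity)
= (NOT x1 OR NOT x4) AND NOT x1 OR x1   (double negation)
= NOT x1 OR x1   (absorption)
= TRUE   (complement)

identically true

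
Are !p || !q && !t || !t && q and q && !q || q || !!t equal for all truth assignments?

No

E1: !p || !q && !t || !t && q
    = !p || !t   — distribution
E2: q && !q || q || !!t
    = q || !!t   — complement / identity
    = q || t   — double negation
These differ: at p=1, q=0, t=1, E1 = 0 but E2 = 1.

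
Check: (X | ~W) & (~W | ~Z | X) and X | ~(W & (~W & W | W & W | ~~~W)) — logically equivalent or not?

Yes

E1: (X | ~W) & (~W | ~Z | X)
    = X | ~W & (~W | ~Z)   — distribution
    = X | ~W   — absorption
E2: X | ~(W & (~W & W | W & W | ~~~W))
    = X | ~(W & (~W & W | W & W | ~W))   — double negation
    = X | ~(W & (W | ~W))   — distribution
    = X | ~W   — complement / identity
Both reduce to X | ~W, so they are equivalent.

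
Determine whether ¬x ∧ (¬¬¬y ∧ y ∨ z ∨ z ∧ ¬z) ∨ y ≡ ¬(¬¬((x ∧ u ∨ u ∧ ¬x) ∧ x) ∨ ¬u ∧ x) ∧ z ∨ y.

E1: ¬x ∧ (¬¬¬y ∧ y ∨ z ∨ z ∧ ¬z) ∨ y
    = ¬x ∧ (¬y ∧ y ∨ z ∨ z ∧ ¬z) ∨ y   (double negation)
    = ¬x ∧ (¬y ∧ y ∨ z) ∨ y   (complement / identity)
    = ¬x ∧ z ∨ y   (complement / identity)
E2: ¬(¬¬((x ∧ u ∨ u ∧ ¬x) ∧ x) ∨ ¬u ∧ x) ∧ z ∨ y
    = ¬(¬¬(u ∧ x) ∨ ¬u ∧ x) ∧ z ∨ y   (distribution)
    = ¬(u ∧ x ∨ ¬u ∧ x) ∧ z ∨ y   (double negation)
    = ¬x ∧ z ∨ y   (distribution)
Both reduce to ¬x ∧ z ∨ y, so they are equivalent.

Yes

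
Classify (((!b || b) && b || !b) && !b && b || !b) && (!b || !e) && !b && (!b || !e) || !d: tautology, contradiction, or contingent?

contingent

(((!b || b) && b || !b) && !b && b || !b) && (!b || !e) && !b && (!b || !e) || !d
= ((b || !b) && !b && b || !b) && (!b || !e) && !b && (!b || !e) || !d   (complement / identity)
= (!b && b || !b) && (!b || !e) && !b && (!b || !e) || !d   (complement / identity)
= !b && (!b || !e) && !b && (!b || !e) || !d   (complement / identity)
= !b && (!b || !e) || !d   (idempotence)
= !b || !d   (absorption)
This depends on b, d, so it is not a constant.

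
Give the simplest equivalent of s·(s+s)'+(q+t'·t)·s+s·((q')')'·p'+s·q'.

s

s·(s+s)'+(q+t'·t)·s+s·((q')')'·p'+s·q'
= s·s'+(q+t'·t)·s+s·((q')')'·p'+s·q'   — idempotence
= s·s'+(q+t'·t)·s+s·q'·p'+s·q'   — double negation
= s·s'+(q+t'·t)·s+s·q'   — absorption
= (q+t'·t)·s+s·q'   — complement / identity
= q·s+s·q'   — complement / identity
= s   — distribution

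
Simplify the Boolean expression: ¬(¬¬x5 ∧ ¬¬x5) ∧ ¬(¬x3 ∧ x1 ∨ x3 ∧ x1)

¬x5 ∧ ¬x1

¬(¬¬x5 ∧ ¬¬x5) ∧ ¬(¬x3 ∧ x1 ∨ x3 ∧ x1)
= ¬(¬¬x5 ∧ ¬¬x5) ∧ ¬x1   — distribution
= ¬¬¬x5 ∧ ¬x1   — idempotence
= ¬x5 ∧ ¬x1   — double negation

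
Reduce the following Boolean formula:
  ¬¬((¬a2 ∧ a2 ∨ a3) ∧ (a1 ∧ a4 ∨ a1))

a3 ∧ a1

¬¬((¬a2 ∧ a2 ∨ a3) ∧ (a1 ∧ a4 ∨ a1))
= ¬¬((¬a2 ∧ a2 ∨ a3) ∧ a1)   — absorption
= ¬¬(a3 ∧ a1)   — complement / identity
= a3 ∧ a1   — double negation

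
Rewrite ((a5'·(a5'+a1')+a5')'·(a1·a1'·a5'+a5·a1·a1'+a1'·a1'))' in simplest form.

((a5'·(a5'+a1')+a5')'·(a1·a1'·a5'+a5·a1·a1'+a1'·a1'))'
= ((a5'·(a5'+a1')+a5')'·(a1·a1'+a1'·a1'))'   — distribution
= ((a5'+a5')'·(a1·a1'+a1'·a1'))'   — absorption
= ((a5')'·(a1·a1'+a1'·a1'))'   — idempotence
= ((a5')'·a1')'   — distribution
= a5'+a1   — De Morgan

a5'+a1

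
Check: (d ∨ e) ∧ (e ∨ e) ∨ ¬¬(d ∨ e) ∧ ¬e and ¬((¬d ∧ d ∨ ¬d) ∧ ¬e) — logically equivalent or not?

E1: (d ∨ e) ∧ (e ∨ e) ∨ ¬¬(d ∨ e) ∧ ¬e
    = (d ∨ e) ∧ (e ∨ e) ∨ (d ∨ e) ∧ ¬e   (double negation)
    = (d ∨ e) ∧ e ∨ (d ∨ e) ∧ ¬e   (idempotence)
    = d ∨ e   (distribution)
E2: ¬((¬d ∧ d ∨ ¬d) ∧ ¬e)
    = ¬(¬d ∧ ¬e)   (complement / identity)
    = d ∨ e   (De Morgan)
Both reduce to d ∨ e, so they are equivalent.

Yes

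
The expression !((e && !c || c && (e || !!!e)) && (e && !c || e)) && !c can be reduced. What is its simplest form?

!((e && !c || c && (e || !!!e)) && (e && !c || e)) && !c
= !((e && !c || c && (e || !e)) && (e && !c || e)) && !c   [double negation]
= !(c && (e || !e) && e || e && !c) && !c   [distribution]
= !(c && e || e && !c) && !c   [complement / identity]
= !e && !c   [distribution]

!e && !c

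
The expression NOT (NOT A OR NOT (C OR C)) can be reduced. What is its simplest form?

NOT (NOT A OR NOT (C OR C))
= NOT (NOT A OR NOT C)   [idempotence]
= A AND C   [De Morgan]

A AND C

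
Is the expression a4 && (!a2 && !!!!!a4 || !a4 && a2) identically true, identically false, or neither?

identically false

a4 && (!a2 && !!!!!a4 || !a4 && a2)
= a4 && (!a2 && !!!a4 || !a4 && a2)   (double negation)
= a4 && (!a2 && !a4 || !a4 && a2)   (double negation)
= a4 && !a4   (distribution)
= false   (complement)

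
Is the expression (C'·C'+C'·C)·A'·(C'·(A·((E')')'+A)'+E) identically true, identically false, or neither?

neither

(C'·C'+C'·C)·A'·(C'·(A·((E')')'+A)'+E)
= C'·A'·(C'·(A·((E')')'+A)'+E)   (distribution)
= C'·A'·(C'·(A·E'+A)'+E)   (double negation)
= C'·A'·(C'·A'+E)   (absorption)
= C'·A'   (absorption)
This depends on A, C, so it is not a constant.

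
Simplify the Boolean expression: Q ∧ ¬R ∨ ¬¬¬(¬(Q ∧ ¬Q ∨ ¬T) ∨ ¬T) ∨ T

Q ∧ ¬R ∨ ¬¬¬(¬(Q ∧ ¬Q ∨ ¬T) ∨ ¬T) ∨ T
= Q ∧ ¬R ∨ ¬(¬(Q ∧ ¬Q ∨ ¬T) ∨ ¬T) ∨ T
= Q ∧ ¬R ∨ ¬(¬¬T ∨ ¬T) ∨ T
= Q ∧ ¬R ∨ ¬T ∧ T ∨ T
= Q ∧ ¬R ∨ T

Q ∧ ¬R ∨ T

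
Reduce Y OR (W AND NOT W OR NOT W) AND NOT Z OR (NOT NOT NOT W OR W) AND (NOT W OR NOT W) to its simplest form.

Y OR (W AND NOT W OR NOT W) AND NOT Z OR (NOT NOT NOT W OR W) AND (NOT W OR NOT W)
= Y OR (W AND NOT W OR NOT W) AND NOT Z OR (NOT W OR W) AND (NOT W OR NOT W)   [double negation]
= Y OR (W AND NOT W OR NOT W) AND NOT Z OR W AND NOT W OR NOT W   [distribution]
= Y OR W AND NOT W OR NOT W   [absorption]
= Y OR NOT W   [complement / identity]

Y OR NOT W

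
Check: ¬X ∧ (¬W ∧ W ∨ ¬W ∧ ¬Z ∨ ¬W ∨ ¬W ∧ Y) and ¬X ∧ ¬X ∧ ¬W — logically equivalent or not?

E1: ¬X ∧ (¬W ∧ W ∨ ¬W ∧ ¬Z ∨ ¬W ∨ ¬W ∧ Y)
    = ¬X ∧ (¬W ∧ ¬Z ∨ ¬W ∨ ¬W ∧ Y)   [complement / identity]
    = ¬X ∧ (¬W ∨ ¬W ∧ Y)   [absorption]
    = ¬X ∧ ¬W   [absorption]
E2: ¬X ∧ ¬X ∧ ¬W
    = ¬X ∧ ¬W   [idempotence]
Both reduce to ¬X ∧ ¬W, so they are equivalent.

Yes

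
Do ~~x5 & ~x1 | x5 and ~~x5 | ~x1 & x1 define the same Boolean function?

Yes

E1: ~~x5 & ~x1 | x5
    = x5 & ~x1 | x5   [double negation]
    = x5   [absorption]
E2: ~~x5 | ~x1 & x1
    = x5 | ~x1 & x1   [double negation]
    = x5   [complement / identity]
Both reduce to x5, so they are equivalent.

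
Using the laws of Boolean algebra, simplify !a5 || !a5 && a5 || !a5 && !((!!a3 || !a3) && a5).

!a5 || !a5 && a5 || !a5 && !((!!a3 || !a3) && a5)
= !a5 || !a5 && a5 || !a5 && !((a3 || !a3) && a5)   [double negation]
= !a5 || !a5 && a5 || !a5 && !a5   [complement / identity]
= !a5 || !a5   [distribution]
= !a5   [idempotence]

!a5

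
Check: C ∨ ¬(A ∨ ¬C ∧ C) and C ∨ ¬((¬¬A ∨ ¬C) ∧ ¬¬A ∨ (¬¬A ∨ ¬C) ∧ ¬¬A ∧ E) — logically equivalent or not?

Yes

E1: C ∨ ¬(A ∨ ¬C ∧ C)
    = C ∨ ¬A   — complement / identity
E2: C ∨ ¬((¬¬A ∨ ¬C) ∧ ¬¬A ∨ (¬¬A ∨ ¬C) ∧ ¬¬A ∧ E)
    = C ∨ ¬((¬¬A ∨ ¬C) ∧ ¬¬A)   — absorption
    = C ∨ ¬¬¬A   — absorption
    = C ∨ ¬A   — double negation
Both reduce to C ∨ ¬A, so they are equivalent.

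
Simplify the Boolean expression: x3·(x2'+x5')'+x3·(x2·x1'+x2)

x3·(x2'+x5')'+x3·(x2·x1'+x2)
= x3·(x2'+x5')'+x3·x2   (absorption)
= x3·x2·x5+x3·x2   (De Morgan)
= (x2·x5+x2)·x3   (distribution)
= x2·x3   (absorption)

x2·x3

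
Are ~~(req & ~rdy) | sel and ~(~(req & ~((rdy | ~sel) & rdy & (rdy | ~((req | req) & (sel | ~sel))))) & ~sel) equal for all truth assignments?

Yes

E1: ~~(req & ~rdy) | sel
    = req & ~rdy | sel   — double negation
E2: ~(~(req & ~((rdy | ~sel) & rdy & (rdy | ~((req | req) & (sel | ~sel))))) & ~sel)
    = ~(~(req & ~((rdy | ~sel) & rdy & (rdy | ~(req | req)))) & ~sel)   — complement / identity
    = ~(~(req & ~((rdy | ~sel) & rdy & (rdy | ~req))) & ~sel)   — idempotence
    = ~(~(req & ~((rdy | ~sel) & rdy)) & ~sel)   — absorption
    = req & ~((rdy | ~sel) & rdy) | sel   — De Morgan
    = req & ~rdy | sel   — absorption
Both reduce to req & ~rdy | sel, so they are equivalent.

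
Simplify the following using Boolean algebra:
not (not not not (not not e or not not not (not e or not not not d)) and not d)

not (not not not (not not e or not not not (not e or not not not d)) and not d)
= not (not not not (not not e or not not not (not e or not d)) and not d)   [double negation]
= not (not not not (not not e or not (not e or not d)) and not d)   [double negation]
= not (not (not not e or not (not e or not d)) and not d)   [double negation]
= not (not e and (not e or not d) and not d)   [De Morgan]
= not (not e and not d)   [absorption]
= e or d   [De Morgan]

e or d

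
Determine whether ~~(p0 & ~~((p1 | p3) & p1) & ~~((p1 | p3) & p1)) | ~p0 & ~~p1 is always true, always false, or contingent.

contingent

~~(p0 & ~~((p1 | p3) & p1) & ~~((p1 | p3) & p1)) | ~p0 & ~~p1
= ~~(p0 & ~~((p1 | p3) & p1)) | ~p0 & ~~p1
= p0 & ~~((p1 | p3) & p1) | ~p0 & ~~p1
= p0 & ~~p1 | ~p0 & ~~p1
= ~~p1
= p1
This depends on p1, so it is not a constant.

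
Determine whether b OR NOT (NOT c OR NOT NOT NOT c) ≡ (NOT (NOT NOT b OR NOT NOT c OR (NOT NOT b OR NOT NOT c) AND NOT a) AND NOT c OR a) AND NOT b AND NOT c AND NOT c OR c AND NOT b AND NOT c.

No

E1: b OR NOT (NOT c OR NOT NOT NOT c)
    = b OR NOT (NOT c OR NOT c)   [double negation]
    = b OR NOT NOT c   [idempotence]
    = b OR c   [double negation]
E2: (NOT (NOT NOT b OR NOT NOT c OR (NOT NOT b OR NOT NOT c) AND NOT a) AND NOT c OR a) AND NOT b AND NOT c AND NOT c OR c AND NOT b AND NOT c
    = (NOT (NOT NOT b OR NOT NOT c) AND NOT c OR a) AND NOT b AND NOT c AND NOT c OR c AND NOT b AND NOT c   [absorption]
    = (NOT b AND NOT c AND NOT c OR a) AND NOT b AND NOT c AND NOT c OR c AND NOT b AND NOT c   [De Morgan]
    = NOT b AND NOT c AND NOT c OR c AND NOT b AND NOT c   [absorption]
    = NOT b AND NOT c   [distribution]
These differ: at a=1, b=1, c=1, E1 = 1 but E2 = 0.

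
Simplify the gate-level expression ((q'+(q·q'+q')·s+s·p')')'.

((q'+(q·q'+q')·s+s·p')')'
= ((q'+q'·s+s·p')')'   [complement / identity]
= ((q'+s·p')')'   [absorption]
= q'+s·p'   [double negation]

q'+s·p'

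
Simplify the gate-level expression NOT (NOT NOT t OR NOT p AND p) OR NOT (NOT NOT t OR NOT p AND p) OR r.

NOT t OR r

NOT (NOT NOT t OR NOT p AND p) OR NOT (NOT NOT t OR NOT p AND p) OR r
= NOT (NOT NOT t OR NOT p AND p) OR r   [idempotence]
= NOT NOT NOT t OR r   [complement / identity]
= NOT t OR r   [double negation]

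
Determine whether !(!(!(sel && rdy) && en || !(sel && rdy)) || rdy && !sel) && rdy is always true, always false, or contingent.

!(!(!(sel && rdy) && en || !(sel && rdy)) || rdy && !sel) && rdy
= !(!!(sel && rdy) || rdy && !sel) && rdy
= !(sel && rdy || rdy && !sel) && rdy
= !rdy && rdy
= false

always false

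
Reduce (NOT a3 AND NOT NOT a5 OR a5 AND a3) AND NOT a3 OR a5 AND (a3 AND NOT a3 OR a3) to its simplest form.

a5

(NOT a3 AND NOT NOT a5 OR a5 AND a3) AND NOT a3 OR a5 AND (a3 AND NOT a3 OR a3)
= (NOT a3 AND a5 OR a5 AND a3) AND NOT a3 OR a5 AND (a3 AND NOT a3 OR a3)
= a5 AND NOT a3 OR a5 AND (a3 AND NOT a3 OR a3)
= a5 AND NOT a3 OR a5 AND a3
= a5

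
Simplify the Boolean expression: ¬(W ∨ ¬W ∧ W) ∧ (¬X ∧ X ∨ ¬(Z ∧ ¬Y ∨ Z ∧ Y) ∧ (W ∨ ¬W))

¬(W ∨ ¬W ∧ W) ∧ (¬X ∧ X ∨ ¬(Z ∧ ¬Y ∨ Z ∧ Y) ∧ (W ∨ ¬W))
= ¬(W ∨ ¬W ∧ W) ∧ ¬(Z ∧ ¬Y ∨ Z ∧ Y) ∧ (W ∨ ¬W)   — complement / identity
= ¬W ∧ ¬(Z ∧ ¬Y ∨ Z ∧ Y) ∧ (W ∨ ¬W)   — complement / identity
= ¬W ∧ ¬(Z ∧ ¬Y ∨ Z ∧ Y)   — complement / identity
= ¬W ∧ ¬Z   — distribution

¬W ∧ ¬Z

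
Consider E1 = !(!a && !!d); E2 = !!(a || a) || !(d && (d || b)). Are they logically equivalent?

Yes

E1: !(!a && !!d)
    = a || !d   — De Morgan
E2: !!(a || a) || !(d && (d || b))
    = !!(a || a) || !d   — absorption
    = a || a || !d   — double negation
    = a || !d   — idempotence
Both reduce to a || !d, so they are equivalent.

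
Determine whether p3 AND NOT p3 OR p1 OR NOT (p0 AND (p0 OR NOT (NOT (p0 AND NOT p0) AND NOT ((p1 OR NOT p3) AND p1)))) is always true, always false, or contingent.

contingent

p3 AND NOT p3 OR p1 OR NOT (p0 AND (p0 OR NOT (NOT (p0 AND NOT p0) AND NOT ((p1 OR NOT p3) AND p1))))
= p3 AND NOT p3 OR p1 OR NOT (p0 AND (p0 OR p0 AND NOT p0 OR (p1 OR NOT p3) AND p1))   — De Morgan
= p3 AND NOT p3 OR p1 OR NOT (p0 AND (p0 OR (p1 OR NOT p3) AND p1))   — complement / identity
= p3 AND NOT p3 OR p1 OR NOT (p0 AND (p0 OR p1))   — absorption
= p3 AND NOT p3 OR p1 OR NOT p0   — absorption
= p1 OR NOT p0   — complement / identity
This depends on p0, p1, so it is not a constant.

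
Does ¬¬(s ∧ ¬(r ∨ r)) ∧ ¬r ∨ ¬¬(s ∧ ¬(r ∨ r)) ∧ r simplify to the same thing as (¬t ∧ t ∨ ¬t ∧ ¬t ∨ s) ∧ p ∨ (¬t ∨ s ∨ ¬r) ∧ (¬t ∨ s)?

No

E1: ¬¬(s ∧ ¬(r ∨ r)) ∧ ¬r ∨ ¬¬(s ∧ ¬(r ∨ r)) ∧ r
    = ¬¬(s ∧ ¬(r ∨ r))   (distribution)
    = s ∧ ¬(r ∨ r)   (double negation)
    = s ∧ ¬r   (idempotence)
E2: (¬t ∧ t ∨ ¬t ∧ ¬t ∨ s) ∧ p ∨ (¬t ∨ s ∨ ¬r) ∧ (¬t ∨ s)
    = (¬t ∨ s) ∧ p ∨ (¬t ∨ s ∨ ¬r) ∧ (¬t ∨ s)   (distribution)
    = (¬t ∨ s) ∧ p ∨ ¬t ∨ s   (absorption)
    = ¬t ∨ s   (absorption)
These differ: at p=0, r=1, s=1, t=0, E1 = 0 but E2 = 1.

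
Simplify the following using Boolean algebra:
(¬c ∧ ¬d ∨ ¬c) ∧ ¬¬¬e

¬c ∧ ¬e

(¬c ∧ ¬d ∨ ¬c) ∧ ¬¬¬e
= (¬c ∧ ¬d ∨ ¬c) ∧ ¬e   (double negation)
= ¬c ∧ ¬e   (absorption)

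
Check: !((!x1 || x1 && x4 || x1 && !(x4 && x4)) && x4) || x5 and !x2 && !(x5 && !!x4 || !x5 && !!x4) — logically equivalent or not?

No

E1: !((!x1 || x1 && x4 || x1 && !(x4 && x4)) && x4) || x5
    = !((!x1 || x1 && x4 || x1 && !x4) && x4) || x5   — idempotence
    = !((!x1 || x1) && x4) || x5   — distribution
    = !x4 || x5   — complement / identity
E2: !x2 && !(x5 && !!x4 || !x5 && !!x4)
    = !x2 && !!!x4   — distribution
    = !x2 && !x4   — double negation
These differ: at x1=0, x2=1, x4=1, x5=1, E1 = 1 but E2 = 0.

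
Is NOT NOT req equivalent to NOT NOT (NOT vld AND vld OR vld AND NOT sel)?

No

E1: NOT NOT req
    = req
E2: NOT NOT (NOT vld AND vld OR vld AND NOT sel)
    = NOT vld AND vld OR vld AND NOT sel
    = vld AND NOT sel
These differ: at req=1, sel=0, vld=0, E1 = 1 but E2 = 0.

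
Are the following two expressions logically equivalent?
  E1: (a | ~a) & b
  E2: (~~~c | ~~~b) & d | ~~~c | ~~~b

No

E1: (a | ~a) & b
    = b
E2: (~~~c | ~~~b) & d | ~~~c | ~~~b
    = ~~~c | ~~~b
    = ~c | ~~~b
    = ~c | ~b
These differ: at a=0, b=0, c=0, d=0, E1 = 0 but E2 = 1.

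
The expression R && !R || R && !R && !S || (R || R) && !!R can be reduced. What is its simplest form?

R

R && !R || R && !R && !S || (R || R) && !!R
= R && !R || (R || R) && !!R   [absorption]
= R && !R || R && !!R   [idempotence]
= R && !R || R && R   [double negation]
= R   [distribution]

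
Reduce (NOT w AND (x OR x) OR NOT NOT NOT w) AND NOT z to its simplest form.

(NOT w AND (x OR x) OR NOT NOT NOT w) AND NOT z
= (NOT w AND (x OR x) OR NOT w) AND NOT z   — double negation
= (NOT w AND x OR NOT w) AND NOT z   — idempotence
= NOT w AND NOT z   — absorption

NOT w AND NOT z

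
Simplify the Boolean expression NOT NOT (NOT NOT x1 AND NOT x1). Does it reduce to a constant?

NOT NOT (NOT NOT x1 AND NOT x1)
= NOT NOT x1 AND NOT x1   — double negation
= x1 AND NOT x1   — double negation
= FALSE   — complement

FALSE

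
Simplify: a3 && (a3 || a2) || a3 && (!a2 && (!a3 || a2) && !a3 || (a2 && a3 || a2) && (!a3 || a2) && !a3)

a3

a3 && (a3 || a2) || a3 && (!a2 && (!a3 || a2) && !a3 || (a2 && a3 || a2) && (!a3 || a2) && !a3)
= a3 && (a3 || a2) || a3 && (!a2 && (!a3 || a2) && !a3 || a2 && (!a3 || a2) && !a3)   (absorption)
= a3 && (a3 || a2) || a3 && (!a3 || a2) && !a3   (distribution)
= a3 && (a3 || a2) || a3 && !a3   (absorption)
= a3 && (a3 || a2)   (complement / identity)
= a3   (absorption)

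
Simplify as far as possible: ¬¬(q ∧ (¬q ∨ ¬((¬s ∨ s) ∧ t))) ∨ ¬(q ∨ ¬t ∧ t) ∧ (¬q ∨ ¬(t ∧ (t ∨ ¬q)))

¬¬(q ∧ (¬q ∨ ¬((¬s ∨ s) ∧ t))) ∨ ¬(q ∨ ¬t ∧ t) ∧ (¬q ∨ ¬(t ∧ (t ∨ ¬q)))
= ¬¬(q ∧ (¬q ∨ ¬((¬s ∨ s) ∧ t))) ∨ ¬(q ∨ ¬t ∧ t) ∧ (¬q ∨ ¬t)   — absorption
= q ∧ (¬q ∨ ¬((¬s ∨ s) ∧ t)) ∨ ¬(q ∨ ¬t ∧ t) ∧ (¬q ∨ ¬t)   — double negation
= q ∧ (¬q ∨ ¬((¬s ∨ s) ∧ t)) ∨ ¬q ∧ (¬q ∨ ¬t)   — complement / identity
= q ∧ (¬q ∨ ¬t) ∨ ¬q ∧ (¬q ∨ ¬t)   — complement / identity
= ¬q ∨ ¬t   — distribution

¬q ∨ ¬t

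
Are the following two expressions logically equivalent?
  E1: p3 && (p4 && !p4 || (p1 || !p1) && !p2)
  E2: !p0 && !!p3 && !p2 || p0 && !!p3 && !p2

E1: p3 && (p4 && !p4 || (p1 || !p1) && !p2)
    = p3 && (p4 && !p4 || !p2)   (complement / identity)
    = p3 && !p2   (complement / identity)
E2: !p0 && !!p3 && !p2 || p0 && !!p3 && !p2
    = !!p3 && !p2   (distribution)
    = p3 && !p2   (double negation)
Both reduce to p3 && !p2, so they are equivalent.

Yes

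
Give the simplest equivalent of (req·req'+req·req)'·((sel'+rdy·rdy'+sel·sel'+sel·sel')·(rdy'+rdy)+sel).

req'

(req·req'+req·req)'·((sel'+rdy·rdy'+sel·sel'+sel·sel')·(rdy'+rdy)+sel)
= (req·req'+req·req)'·((sel'+rdy·rdy'+sel·sel')·(rdy'+rdy)+sel)
= (req·req'+req·req)'·((sel'+sel·sel')·(rdy'+rdy)+sel)
= (req·req'+req·req)'·(sel'+sel·sel'+sel)
= (req·req'+req·req)'·(sel'+sel)
= (req·req'+req·req)'
= req'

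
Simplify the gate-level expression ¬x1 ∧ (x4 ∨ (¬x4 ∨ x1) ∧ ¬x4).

¬x1 ∧ (x4 ∨ (¬x4 ∨ x1) ∧ ¬x4)
= ¬x1 ∧ (x4 ∨ ¬x4)   [absorption]
= ¬x1   [complement / identity]

¬x1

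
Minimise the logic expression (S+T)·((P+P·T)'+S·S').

(S+T)·P'

(S+T)·((P+P·T)'+S·S')
= (S+T)·(P+P·T)'   — complement / identity
= (S+T)·P'   — absorption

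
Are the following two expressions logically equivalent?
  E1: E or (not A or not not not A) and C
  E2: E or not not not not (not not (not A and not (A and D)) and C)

Yes

E1: E or (not A or not not not A) and C
    = E or (not A or not A) and C   (double negation)
    = E or not A and C   (idempotence)
E2: E or not not not not (not not (not A and not (A and D)) and C)
    = E or not not (not not (not A and not (A and D)) and C)   (double negation)
    = E or not not (not (A or A and D) and C)   (De Morgan)
    = E or not (A or A and D) and C   (double negation)
    = E or not A and C   (absorption)
Both reduce to E or not A and C, so they are equivalent.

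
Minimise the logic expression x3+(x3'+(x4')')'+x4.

x3+x4

x3+(x3'+(x4')')'+x4
= x3+x3·x4'+x4   — De Morgan
= x3+x4   — absorption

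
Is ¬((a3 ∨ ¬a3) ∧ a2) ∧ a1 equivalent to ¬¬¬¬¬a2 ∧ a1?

Yes

E1: ¬((a3 ∨ ¬a3) ∧ a2) ∧ a1
    = ¬a2 ∧ a1   — complement / identity
E2: ¬¬¬¬¬a2 ∧ a1
    = ¬¬¬a2 ∧ a1   — double negation
    = ¬a2 ∧ a1   — double negation
Both reduce to ¬a2 ∧ a1, so they are equivalent.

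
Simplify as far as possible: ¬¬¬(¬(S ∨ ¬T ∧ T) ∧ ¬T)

S ∨ T

¬¬¬(¬(S ∨ ¬T ∧ T) ∧ ¬T)
= ¬¬¬(¬S ∧ ¬T)   (complement / identity)
= ¬(¬S ∧ ¬T)   (double negation)
= S ∨ T   (De Morgan)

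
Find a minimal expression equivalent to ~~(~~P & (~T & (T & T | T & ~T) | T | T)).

P & T

~~(~~P & (~T & (T & T | T & ~T) | T | T))
= ~~(~~P & (~T & T | T | T))   (distribution)
= ~~(P & (~T & T | T | T))   (double negation)
= P & (~T & T | T | T)   (double negation)
= P & (T | T)   (complement / identity)
= P & T   (idempotence)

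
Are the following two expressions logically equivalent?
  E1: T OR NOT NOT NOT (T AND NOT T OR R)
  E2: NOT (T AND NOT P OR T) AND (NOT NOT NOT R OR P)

E1: T OR NOT NOT NOT (T AND NOT T OR R)
    = T OR NOT NOT NOT R   (complement / identity)
    = T OR NOT R   (double negation)
E2: NOT (T AND NOT P OR T) AND (NOT NOT NOT R OR P)
    = NOT (T AND NOT P OR T) AND (NOT R OR P)   (double negation)
    = NOT T AND (NOT R OR P)   (absorption)
These differ: at P=0, R=1, T=1, E1 = 1 but E2 = 0.

No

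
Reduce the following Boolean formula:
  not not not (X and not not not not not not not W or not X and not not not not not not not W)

not not not (X and not not not not not not not W or not X and not not not not not not not W)
= not not not not not not not not not not W
= not not not not not not not not W
= not not not not not not W
= not not not not W
= not not W
= W

W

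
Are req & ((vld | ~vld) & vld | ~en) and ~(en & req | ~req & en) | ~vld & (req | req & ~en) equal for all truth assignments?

E1: req & ((vld | ~vld) & vld | ~en)
    = req & (vld | ~en)   — complement / identity
E2: ~(en & req | ~req & en) | ~vld & (req | req & ~en)
    = ~(en & req | ~req & en) | ~vld & req   — absorption
    = ~en | ~vld & req   — distribution
These differ: at en=0, req=0, vld=0, E1 = 0 but E2 = 1.

No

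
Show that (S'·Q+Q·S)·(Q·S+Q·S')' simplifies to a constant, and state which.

(S'·Q+Q·S)·(Q·S+Q·S')'
= (S'·Q+Q·S)·Q'   [distribution]
= Q·Q'   [distribution]
= 0   [complement]

0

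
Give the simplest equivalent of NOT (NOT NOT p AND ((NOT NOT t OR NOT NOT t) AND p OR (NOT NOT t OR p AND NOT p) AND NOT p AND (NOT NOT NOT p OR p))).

NOT p OR NOT t

NOT (NOT NOT p AND ((NOT NOT t OR NOT NOT t) AND p OR (NOT NOT t OR p AND NOT p) AND NOT p AND (NOT NOT NOT p OR p)))
= NOT (NOT NOT p AND (NOT NOT t AND p OR (NOT NOT t OR p AND NOT p) AND NOT p AND (NOT NOT NOT p OR p)))   (idempotence)
= NOT (NOT NOT p AND (NOT NOT t AND p OR NOT NOT t AND NOT p AND (NOT NOT NOT p OR p)))   (complement / identity)
= NOT (NOT NOT p AND (NOT NOT t AND p OR NOT NOT t AND NOT p AND (NOT p OR p)))   (double negation)
= NOT (NOT NOT p AND (NOT NOT t AND p OR NOT NOT t AND NOT p))   (complement / identity)
= NOT (NOT NOT p AND NOT NOT t)   (distribution)
= NOT p OR NOT t   (De Morgan)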